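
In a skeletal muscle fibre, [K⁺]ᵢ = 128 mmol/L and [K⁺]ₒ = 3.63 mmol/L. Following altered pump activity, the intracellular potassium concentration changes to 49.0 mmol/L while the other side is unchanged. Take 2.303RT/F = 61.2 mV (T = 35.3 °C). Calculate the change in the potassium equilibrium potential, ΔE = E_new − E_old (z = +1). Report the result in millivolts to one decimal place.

25.5 mV

E_old = (61.2/1)·log₁₀(3.63/128) = -94.69 mV
E_new = (61.2/1)·log₁₀(3.63/49.0) = -69.17 mV
ΔE = -69.17 − (-94.69) = 25.52 mV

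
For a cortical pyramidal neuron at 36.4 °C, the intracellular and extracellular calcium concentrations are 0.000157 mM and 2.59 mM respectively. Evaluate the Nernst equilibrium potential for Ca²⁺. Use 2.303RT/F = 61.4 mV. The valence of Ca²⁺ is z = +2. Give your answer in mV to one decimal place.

E = (61.4/z) · log₁₀([Ca²⁺]_out/[Ca²⁺]_in) with z = +2.
= (61.4/2) · log₁₀(2.59/0.000157) = 30.70 · log₁₀(1.65e+04)
= 30.70 · (4.2174) = 129.47 mV

129.5 mV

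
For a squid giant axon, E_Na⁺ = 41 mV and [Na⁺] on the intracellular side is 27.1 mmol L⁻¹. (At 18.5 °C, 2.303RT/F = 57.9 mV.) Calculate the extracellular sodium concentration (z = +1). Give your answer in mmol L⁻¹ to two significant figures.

140 mmol L⁻¹

Nernst: E = (57.9/1) · log₁₀([out]/[in]), so log₁₀([out]/[in]) = 41.0 × 1 / 57.9 = 0.7081.
[out]/[in] = 10^(0.7081) = 5.106.
[out] = 5.106 × 27.1 = 138.4 mmol L⁻¹.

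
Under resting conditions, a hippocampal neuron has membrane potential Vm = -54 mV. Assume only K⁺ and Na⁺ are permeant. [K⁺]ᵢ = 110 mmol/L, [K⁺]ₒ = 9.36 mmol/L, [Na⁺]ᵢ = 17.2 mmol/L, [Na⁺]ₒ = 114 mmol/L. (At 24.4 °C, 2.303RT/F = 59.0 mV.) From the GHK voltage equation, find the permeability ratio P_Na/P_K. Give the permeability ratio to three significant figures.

0.0358

Let α = P_Na/P_K. GHK: Vm = 59.0·log₁₀[(Kₒ + α·Naₒ)/(Kᵢ + α·Naᵢ)].
10^(Vm/59.0) = 10^(-54.0/59.0) = 0.12155
So 0.12155·(Kᵢ + α·Naᵢ) = Kₒ + α·Naₒ → α = (0.12155·110.0 − 9.36) / (114.0 − 0.12155·17.2)
α = (13.37 − 9.36) / (114.0 − 2.091) = 4.01/111.9 = 0.03583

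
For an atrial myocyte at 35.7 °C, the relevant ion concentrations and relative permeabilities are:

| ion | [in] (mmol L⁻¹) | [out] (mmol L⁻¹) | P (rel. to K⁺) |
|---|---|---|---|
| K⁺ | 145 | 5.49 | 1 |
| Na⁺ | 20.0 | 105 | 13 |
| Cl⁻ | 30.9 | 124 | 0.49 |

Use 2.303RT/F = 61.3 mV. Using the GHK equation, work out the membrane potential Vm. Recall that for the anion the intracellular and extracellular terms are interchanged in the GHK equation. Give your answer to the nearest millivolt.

29 mV

Vm = 61.3 · log₁₀[(Σ P·[cation]ₒ + Σ P·[anion]ᵢ) / (Σ P·[cation]ᵢ + Σ P·[anion]ₒ)]
Numerator = 1×5.49 + 13×105 + 0.49×30.9 = 1386
Denominator = 1×145 + 13×20.0 + 0.49×124 = 465.8
Vm = 61.3 · log₁₀(2.975) = 61.3 × (0.4735) = 29.02 mV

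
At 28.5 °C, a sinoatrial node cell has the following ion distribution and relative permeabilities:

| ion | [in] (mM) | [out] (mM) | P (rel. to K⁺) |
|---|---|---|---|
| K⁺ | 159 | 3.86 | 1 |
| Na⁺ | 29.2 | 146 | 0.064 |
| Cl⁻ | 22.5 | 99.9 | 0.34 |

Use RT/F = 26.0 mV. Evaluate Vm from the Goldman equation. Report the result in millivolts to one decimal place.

Vm = 26.0 · ln[(Σ P·[cation]ₒ + Σ P·[anion]ᵢ) / (Σ P·[cation]ᵢ + Σ P·[anion]ₒ)]
Numerator = 1×3.86 + 0.064×146 + 0.34×22.5 = 20.85
Denominator = 1×159 + 0.064×29.2 + 0.34×99.9 = 194.8
Vm = 26.0 · ln(0.10703) = 26.0 × (-2.2346) = -58.10 mV

-58.1 mV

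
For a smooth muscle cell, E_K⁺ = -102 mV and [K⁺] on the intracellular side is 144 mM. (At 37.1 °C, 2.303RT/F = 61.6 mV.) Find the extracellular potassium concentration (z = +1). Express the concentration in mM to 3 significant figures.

3.18 mM

Nernst: E = (61.6/1) · log₁₀([out]/[in]), so log₁₀([out]/[in]) = -102.0 × 1 / 61.6 = -1.6558.
[out]/[in] = 10^(-1.6558) = 0.02209.
[out] = 0.02209 × 144 = 3.181 mM.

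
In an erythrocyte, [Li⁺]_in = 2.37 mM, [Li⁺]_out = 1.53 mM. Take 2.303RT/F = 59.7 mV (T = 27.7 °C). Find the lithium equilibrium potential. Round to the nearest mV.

E = (59.7/z) · log₁₀([Li⁺]_out/[Li⁺]_in) with z = +1.
= (59.7/1) · log₁₀(1.53/2.37) = 59.70 · log₁₀(0.6456)
= 59.70 · (-0.1901) = -11.35 mV

-11 mV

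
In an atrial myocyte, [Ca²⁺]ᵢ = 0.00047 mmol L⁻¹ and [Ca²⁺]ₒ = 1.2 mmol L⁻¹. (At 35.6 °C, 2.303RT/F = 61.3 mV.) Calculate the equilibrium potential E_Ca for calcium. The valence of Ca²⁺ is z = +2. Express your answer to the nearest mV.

104 mV

E = (61.3/z) · log₁₀([Ca²⁺]_out/[Ca²⁺]_in) with z = +2.
= (61.3/2) · log₁₀(1.2/0.00047) = 30.65 · log₁₀(2553)
= 30.65 · (3.4071) = 104.43 mV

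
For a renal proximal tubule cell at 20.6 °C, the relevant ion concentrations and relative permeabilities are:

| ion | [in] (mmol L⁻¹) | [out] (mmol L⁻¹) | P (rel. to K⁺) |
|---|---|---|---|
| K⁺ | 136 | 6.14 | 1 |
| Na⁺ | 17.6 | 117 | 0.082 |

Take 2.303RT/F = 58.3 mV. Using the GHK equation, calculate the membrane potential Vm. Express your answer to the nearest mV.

Vm = 58.3 · log₁₀[(Σ P·[cation]ₒ + Σ P·[anion]ᵢ) / (Σ P·[cation]ᵢ + Σ P·[anion]ₒ)]
Numerator = 1×6.14 + 0.082×117 = 15.73
Denominator = 1×136 + 0.082×17.6 = 137.4
Vm = 58.3 · log₁₀(0.11448) = 58.3 × (-0.9413) = -54.88 mV

-55 mV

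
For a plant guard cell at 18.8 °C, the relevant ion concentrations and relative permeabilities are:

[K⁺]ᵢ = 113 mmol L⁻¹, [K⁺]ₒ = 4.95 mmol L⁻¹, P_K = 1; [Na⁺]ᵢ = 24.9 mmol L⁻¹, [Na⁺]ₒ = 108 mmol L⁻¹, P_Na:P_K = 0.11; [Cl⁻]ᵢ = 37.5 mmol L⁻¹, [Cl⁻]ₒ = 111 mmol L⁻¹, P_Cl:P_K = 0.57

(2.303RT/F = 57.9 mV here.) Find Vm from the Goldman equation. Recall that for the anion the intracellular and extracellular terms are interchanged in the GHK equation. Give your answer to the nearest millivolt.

Vm = 57.9 · log₁₀[(Σ P·[cation]ₒ + Σ P·[anion]ᵢ) / (Σ P·[cation]ᵢ + Σ P·[anion]ₒ)]
Numerator = 1×4.95 + 0.11×108 + 0.57×37.5 = 38.2
Denominator = 1×113 + 0.11×24.9 + 0.57×111 = 179
Vm = 57.9 · log₁₀(0.21343) = 57.9 × (-0.6708) = -38.84 mV

-39 mV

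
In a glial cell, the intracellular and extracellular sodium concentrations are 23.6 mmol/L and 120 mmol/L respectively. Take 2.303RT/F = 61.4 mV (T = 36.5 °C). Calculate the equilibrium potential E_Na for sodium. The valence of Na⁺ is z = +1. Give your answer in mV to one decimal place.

43.4 mV

E = (61.4/z) · log₁₀([Na⁺]_out/[Na⁺]_in) with z = +1.
= (61.4/1) · log₁₀(120/23.6) = 61.40 · log₁₀(5.085)
= 61.40 · (0.7063) = 43.36 mV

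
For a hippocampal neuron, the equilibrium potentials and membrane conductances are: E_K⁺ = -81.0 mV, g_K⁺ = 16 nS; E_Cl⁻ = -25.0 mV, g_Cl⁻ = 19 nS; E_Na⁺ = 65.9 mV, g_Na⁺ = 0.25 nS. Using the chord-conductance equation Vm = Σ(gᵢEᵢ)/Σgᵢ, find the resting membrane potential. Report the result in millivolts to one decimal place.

-49.8 mV

Σ gᵢEᵢ = 16·(-81.0) + 19·(-25.0) + 0.25·(65.9) = -1754.53
Σ gᵢ = 16 + 19 + 0.25 = 35.25
Vm = -1754.53 / 35.25 = -49.77 mV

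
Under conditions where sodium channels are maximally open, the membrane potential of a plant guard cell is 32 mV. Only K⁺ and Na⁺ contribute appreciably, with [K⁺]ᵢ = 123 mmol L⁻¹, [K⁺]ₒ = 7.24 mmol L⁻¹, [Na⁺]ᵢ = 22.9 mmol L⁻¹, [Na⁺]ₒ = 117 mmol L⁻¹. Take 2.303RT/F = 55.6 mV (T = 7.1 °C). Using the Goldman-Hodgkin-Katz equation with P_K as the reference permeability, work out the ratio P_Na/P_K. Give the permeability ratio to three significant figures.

Let α = P_Na/P_K. GHK: Vm = 55.6·log₁₀[(Kₒ + α·Naₒ)/(Kᵢ + α·Naᵢ)].
10^(Vm/55.6) = 10^(32.0/55.6) = 3.763
So 3.763·(Kᵢ + α·Naᵢ) = Kₒ + α·Naₒ → α = (3.763·123.0 − 7.24) / (117.0 − 3.763·22.9)
α = (462.9 − 7.24) / (117.0 − 86.17) = 455.6/30.83 = 14.78

14.8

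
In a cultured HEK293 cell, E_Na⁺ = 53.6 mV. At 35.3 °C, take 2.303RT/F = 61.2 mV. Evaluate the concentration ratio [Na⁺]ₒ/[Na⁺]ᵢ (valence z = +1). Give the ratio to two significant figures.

log₁₀([out]/[in]) = E·z/(61.2) = 53.6 × 1 / 61.2 = 0.8758
[out]/[in] = 10^(0.8758) = 7.513

7.5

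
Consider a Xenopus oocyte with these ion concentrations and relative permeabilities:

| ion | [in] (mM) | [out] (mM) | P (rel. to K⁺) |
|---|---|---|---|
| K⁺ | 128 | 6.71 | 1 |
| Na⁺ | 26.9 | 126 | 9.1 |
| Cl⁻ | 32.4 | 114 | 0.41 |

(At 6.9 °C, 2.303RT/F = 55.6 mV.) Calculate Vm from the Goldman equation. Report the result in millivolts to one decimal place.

24.7 mV

Vm = 55.6 · log₁₀[(Σ P·[cation]ₒ + Σ P·[anion]ᵢ) / (Σ P·[cation]ᵢ + Σ P·[anion]ₒ)]
Numerator = 1×6.71 + 9.1×126 + 0.41×32.4 = 1167
Denominator = 1×128 + 9.1×26.9 + 0.41×114 = 419.5
Vm = 55.6 · log₁₀(2.7807) = 55.6 × (0.4442) = 24.70 mV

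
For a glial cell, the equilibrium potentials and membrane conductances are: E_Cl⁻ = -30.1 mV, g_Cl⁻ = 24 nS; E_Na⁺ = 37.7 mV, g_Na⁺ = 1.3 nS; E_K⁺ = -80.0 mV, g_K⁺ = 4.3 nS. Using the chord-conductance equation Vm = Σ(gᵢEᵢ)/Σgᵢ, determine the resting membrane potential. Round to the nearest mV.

Σ gᵢEᵢ = 24·(-30.1) + 1.3·(37.7) + 4.3·(-80.0) = -1017.39
Σ gᵢ = 24 + 1.3 + 4.3 = 29.6
Vm = -1017.39 / 29.6 = -34.37 mV

-34 mV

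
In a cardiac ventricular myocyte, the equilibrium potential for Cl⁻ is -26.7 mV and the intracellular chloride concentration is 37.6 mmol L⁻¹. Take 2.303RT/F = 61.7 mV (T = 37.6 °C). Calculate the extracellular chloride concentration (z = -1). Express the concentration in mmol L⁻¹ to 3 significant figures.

102 mmol L⁻¹

Nernst: E = (61.7/-1) · log₁₀([out]/[in]), so log₁₀([out]/[in]) = -26.7 × -1 / 61.7 = 0.4327.
[out]/[in] = 10^(0.4327) = 2.709.
[out] = 2.709 × 37.6 = 101.8 mmol L⁻¹.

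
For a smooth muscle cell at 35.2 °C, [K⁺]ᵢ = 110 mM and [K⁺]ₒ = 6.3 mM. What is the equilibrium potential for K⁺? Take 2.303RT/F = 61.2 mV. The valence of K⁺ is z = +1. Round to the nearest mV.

-76 mV

E = (61.2/z) · log₁₀([K⁺]_out/[K⁺]_in) with z = +1.
= (61.2/1) · log₁₀(6.3/110) = 61.20 · log₁₀(0.05727)
= 61.20 · (-1.2421) = -76.01 mV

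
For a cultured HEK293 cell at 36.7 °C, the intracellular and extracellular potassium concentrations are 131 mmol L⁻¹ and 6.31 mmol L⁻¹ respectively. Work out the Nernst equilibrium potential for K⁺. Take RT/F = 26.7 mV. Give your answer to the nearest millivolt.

-81 mV

E = (26.7/z) · ln([K⁺]_out/[K⁺]_in) with z = +1.
= (26.7/1) · ln(6.31/131) = 26.70 · ln(0.04817)
= 26.70 · (-3.0331) = -80.98 mV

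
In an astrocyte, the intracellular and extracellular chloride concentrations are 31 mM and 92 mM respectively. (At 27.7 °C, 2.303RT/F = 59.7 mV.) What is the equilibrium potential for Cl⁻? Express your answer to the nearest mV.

-28 mV

E = (59.7/z) · log₁₀([Cl⁻]_out/[Cl⁻]_in) with z = -1.
For an anion, dividing by z = -1 reverses the sign.
= (59.7/-1) · log₁₀(92/31) = -59.70 · log₁₀(2.968)
= -59.70 · (0.4724) = -28.20 mV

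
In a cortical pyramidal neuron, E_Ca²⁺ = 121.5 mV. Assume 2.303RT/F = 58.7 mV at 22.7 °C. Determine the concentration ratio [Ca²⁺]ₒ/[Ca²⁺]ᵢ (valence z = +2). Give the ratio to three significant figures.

13800

log₁₀([out]/[in]) = E·z/(58.7) = 121.5 × 2 / 58.7 = 4.1397
[out]/[in] = 10^(4.1397) = 1.379e+04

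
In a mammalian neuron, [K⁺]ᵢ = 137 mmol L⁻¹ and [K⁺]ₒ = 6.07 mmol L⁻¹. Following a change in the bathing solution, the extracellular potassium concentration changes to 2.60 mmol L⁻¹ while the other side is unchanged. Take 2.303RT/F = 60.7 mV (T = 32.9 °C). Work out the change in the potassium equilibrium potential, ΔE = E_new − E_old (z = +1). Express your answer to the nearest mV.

E_old = (60.7/1)·log₁₀(6.07/137) = -82.16 mV
E_new = (60.7/1)·log₁₀(2.60/137) = -104.51 mV
ΔE = -104.51 − (-82.16) = -22.35 mV

-22 mV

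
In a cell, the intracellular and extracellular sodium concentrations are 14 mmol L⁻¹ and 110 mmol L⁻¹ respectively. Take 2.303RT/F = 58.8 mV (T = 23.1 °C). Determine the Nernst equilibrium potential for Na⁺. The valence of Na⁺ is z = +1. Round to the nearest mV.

E = (58.8/z) · log₁₀([Na⁺]_out/[Na⁺]_in) with z = +1.
= (58.8/1) · log₁₀(110/14) = 58.80 · log₁₀(7.857)
= 58.80 · (0.8953) = 52.64 mV

53 mV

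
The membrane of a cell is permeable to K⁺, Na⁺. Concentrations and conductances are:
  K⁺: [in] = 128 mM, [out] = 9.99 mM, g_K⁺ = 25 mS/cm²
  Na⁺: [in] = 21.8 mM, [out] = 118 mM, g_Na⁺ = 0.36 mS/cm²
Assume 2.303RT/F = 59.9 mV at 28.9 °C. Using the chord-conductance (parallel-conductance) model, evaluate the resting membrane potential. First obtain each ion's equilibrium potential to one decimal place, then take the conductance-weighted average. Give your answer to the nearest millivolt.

E_K⁺ = (59.9/1)·log₁₀(9.99/128) = -66.3 mV
E_Na⁺ = (59.9/1)·log₁₀(118/21.8) = 43.9 mV
Vm = (Σ gᵢEᵢ)/(Σ gᵢ) = (25·-66.3 + 0.36·43.9) / (25 + 0.36)
= -1641.70 / 25.36 = -64.74 mV

-65 mV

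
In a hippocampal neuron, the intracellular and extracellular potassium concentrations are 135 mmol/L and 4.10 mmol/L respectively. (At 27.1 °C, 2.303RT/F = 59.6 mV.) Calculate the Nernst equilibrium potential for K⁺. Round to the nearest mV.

E = (59.6/z) · log₁₀([K⁺]_out/[K⁺]_in) with z = +1.
= (59.6/1) · log₁₀(4.10/135) = 59.60 · log₁₀(0.03037)
= 59.60 · (-1.5175) = -90.45 mV

-90 mV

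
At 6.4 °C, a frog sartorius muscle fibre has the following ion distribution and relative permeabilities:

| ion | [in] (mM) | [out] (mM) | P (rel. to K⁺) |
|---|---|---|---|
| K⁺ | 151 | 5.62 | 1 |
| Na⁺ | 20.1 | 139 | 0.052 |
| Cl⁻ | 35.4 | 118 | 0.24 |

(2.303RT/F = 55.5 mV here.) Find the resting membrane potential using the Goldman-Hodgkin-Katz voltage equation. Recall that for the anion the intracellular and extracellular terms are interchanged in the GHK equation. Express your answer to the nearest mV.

Vm = 55.5 · log₁₀[(Σ P·[cation]ₒ + Σ P·[anion]ᵢ) / (Σ P·[cation]ᵢ + Σ P·[anion]ₒ)]
Numerator = 1×5.62 + 0.052×139 + 0.24×35.4 = 21.34
Denominator = 1×151 + 0.052×20.1 + 0.24×118 = 180.4
Vm = 55.5 · log₁₀(0.11834) = 55.5 × (-0.9269) = -51.44 mV

-51 mV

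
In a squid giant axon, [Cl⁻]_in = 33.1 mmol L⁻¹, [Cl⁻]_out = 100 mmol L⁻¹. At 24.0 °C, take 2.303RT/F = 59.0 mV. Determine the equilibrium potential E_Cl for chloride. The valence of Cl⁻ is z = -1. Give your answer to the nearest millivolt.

E = (59.0/z) · log₁₀([Cl⁻]_out/[Cl⁻]_in) with z = -1.
For an anion, dividing by z = -1 reverses the sign.
= (59.0/-1) · log₁₀(100/33.1) = -59.00 · log₁₀(3.021)
= -59.00 · (0.4802) = -28.33 mV

-28 mV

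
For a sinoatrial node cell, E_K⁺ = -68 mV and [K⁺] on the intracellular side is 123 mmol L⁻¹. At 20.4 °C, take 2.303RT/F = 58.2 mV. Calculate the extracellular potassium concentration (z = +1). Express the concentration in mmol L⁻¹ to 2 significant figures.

Nernst: E = (58.2/1) · log₁₀([out]/[in]), so log₁₀([out]/[in]) = -68.0 × 1 / 58.2 = -1.1684.
[out]/[in] = 10^(-1.1684) = 0.06786.
[out] = 0.06786 × 123 = 8.347 mmol L⁻¹.

8.3 mmol L⁻¹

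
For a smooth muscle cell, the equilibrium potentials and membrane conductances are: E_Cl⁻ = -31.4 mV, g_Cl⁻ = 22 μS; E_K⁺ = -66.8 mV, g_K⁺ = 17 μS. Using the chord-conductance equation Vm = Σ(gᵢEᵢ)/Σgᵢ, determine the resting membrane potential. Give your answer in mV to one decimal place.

-46.8 mV

Σ gᵢEᵢ = 22·(-31.4) + 17·(-66.8) = -1826.40
Σ gᵢ = 22 + 17 = 39
Vm = -1826.40 / 39 = -46.83 mV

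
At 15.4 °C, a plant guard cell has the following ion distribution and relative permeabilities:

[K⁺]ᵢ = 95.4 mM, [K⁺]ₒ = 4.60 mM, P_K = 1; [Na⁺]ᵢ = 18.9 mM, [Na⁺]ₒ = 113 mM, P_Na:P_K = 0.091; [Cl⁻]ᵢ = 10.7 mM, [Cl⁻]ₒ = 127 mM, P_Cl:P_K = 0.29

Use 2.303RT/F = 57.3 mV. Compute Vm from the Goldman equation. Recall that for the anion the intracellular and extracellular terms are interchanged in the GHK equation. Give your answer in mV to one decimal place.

Vm = 57.3 · log₁₀[(Σ P·[cation]ₒ + Σ P·[anion]ᵢ) / (Σ P·[cation]ᵢ + Σ P·[anion]ₒ)]
Numerator = 1×4.60 + 0.091×113 + 0.29×10.7 = 17.99
Denominator = 1×95.4 + 0.091×18.9 + 0.29×127 = 133.9
Vm = 57.3 · log₁₀(0.13427) = 57.3 × (-0.8720) = -49.97 mV

-50.0 mV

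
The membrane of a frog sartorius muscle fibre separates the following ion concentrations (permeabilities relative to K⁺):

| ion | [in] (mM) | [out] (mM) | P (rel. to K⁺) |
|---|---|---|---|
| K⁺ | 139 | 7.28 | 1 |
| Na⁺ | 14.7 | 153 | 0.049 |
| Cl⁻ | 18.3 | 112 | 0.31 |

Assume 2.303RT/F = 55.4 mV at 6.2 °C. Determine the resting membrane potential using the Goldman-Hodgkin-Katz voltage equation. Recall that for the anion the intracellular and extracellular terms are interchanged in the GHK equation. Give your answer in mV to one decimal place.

-51.6 mV

Vm = 55.4 · log₁₀[(Σ P·[cation]ₒ + Σ P·[anion]ᵢ) / (Σ P·[cation]ᵢ + Σ P·[anion]ₒ)]
Numerator = 1×7.28 + 0.049×153 + 0.31×18.3 = 20.45
Denominator = 1×139 + 0.049×14.7 + 0.31×112 = 174.4
Vm = 55.4 · log₁₀(0.11723) = 55.4 × (-0.9310) = -51.57 mV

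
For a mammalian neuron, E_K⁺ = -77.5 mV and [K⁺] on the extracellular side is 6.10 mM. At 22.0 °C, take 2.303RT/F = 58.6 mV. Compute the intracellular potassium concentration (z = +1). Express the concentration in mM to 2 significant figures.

130 mM

Nernst: E = (58.6/1) · log₁₀([out]/[in]), so log₁₀([out]/[in]) = -77.5 × 1 / 58.6 = -1.3225.
[out]/[in] = 10^(-1.3225) = 0.04759.
[in] = 6.10 / 0.04759 = 128.2 mM.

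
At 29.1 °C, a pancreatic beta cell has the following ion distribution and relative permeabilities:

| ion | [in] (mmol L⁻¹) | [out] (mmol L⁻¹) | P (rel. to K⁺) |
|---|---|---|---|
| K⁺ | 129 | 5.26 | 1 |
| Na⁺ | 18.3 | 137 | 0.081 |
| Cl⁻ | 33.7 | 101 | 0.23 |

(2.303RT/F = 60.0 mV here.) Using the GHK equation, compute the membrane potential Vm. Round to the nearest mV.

Vm = 60.0 · log₁₀[(Σ P·[cation]ₒ + Σ P·[anion]ᵢ) / (Σ P·[cation]ᵢ + Σ P·[anion]ₒ)]
Numerator = 1×5.26 + 0.081×137 + 0.23×33.7 = 24.11
Denominator = 1×129 + 0.081×18.3 + 0.23×101 = 153.7
Vm = 60.0 · log₁₀(0.15684) = 60.0 × (-0.8045) = -48.27 mV

-48 mV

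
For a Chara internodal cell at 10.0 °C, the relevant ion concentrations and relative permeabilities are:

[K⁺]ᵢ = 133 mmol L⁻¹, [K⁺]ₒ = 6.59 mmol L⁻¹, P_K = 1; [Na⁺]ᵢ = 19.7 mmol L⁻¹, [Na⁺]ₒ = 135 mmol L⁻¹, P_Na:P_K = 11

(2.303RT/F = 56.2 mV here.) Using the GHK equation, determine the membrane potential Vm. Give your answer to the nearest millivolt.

35 mV

Vm = 56.2 · log₁₀[(Σ P·[cation]ₒ + Σ P·[anion]ᵢ) / (Σ P·[cation]ᵢ + Σ P·[anion]ₒ)]
Numerator = 1×6.59 + 11×135 = 1492
Denominator = 1×133 + 11×19.7 = 349.7
Vm = 56.2 · log₁₀(4.2653) = 56.2 × (0.6300) = 35.40 mV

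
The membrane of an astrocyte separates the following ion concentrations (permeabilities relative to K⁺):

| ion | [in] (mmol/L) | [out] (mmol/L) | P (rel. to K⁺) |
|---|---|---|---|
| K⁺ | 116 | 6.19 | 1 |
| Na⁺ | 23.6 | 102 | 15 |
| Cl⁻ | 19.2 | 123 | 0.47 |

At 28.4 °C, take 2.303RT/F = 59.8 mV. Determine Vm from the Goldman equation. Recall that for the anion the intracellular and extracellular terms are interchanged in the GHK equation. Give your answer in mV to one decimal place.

Vm = 59.8 · log₁₀[(Σ P·[cation]ₒ + Σ P·[anion]ᵢ) / (Σ P·[cation]ᵢ + Σ P·[anion]ₒ)]
Numerator = 1×6.19 + 15×102 + 0.47×19.2 = 1545
Denominator = 1×116 + 15×23.6 + 0.47×123 = 527.8
Vm = 59.8 · log₁₀(2.9276) = 59.8 × (0.4665) = 27.90 mV

27.9 mV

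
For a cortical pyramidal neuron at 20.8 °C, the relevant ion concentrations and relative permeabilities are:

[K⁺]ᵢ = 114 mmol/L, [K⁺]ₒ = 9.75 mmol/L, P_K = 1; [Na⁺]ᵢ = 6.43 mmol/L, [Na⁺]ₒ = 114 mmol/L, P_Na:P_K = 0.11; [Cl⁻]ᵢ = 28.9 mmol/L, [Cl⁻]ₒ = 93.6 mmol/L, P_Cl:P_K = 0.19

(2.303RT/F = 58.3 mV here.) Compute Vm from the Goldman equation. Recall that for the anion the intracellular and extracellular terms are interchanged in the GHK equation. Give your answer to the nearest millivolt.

Vm = 58.3 · log₁₀[(Σ P·[cation]ₒ + Σ P·[anion]ᵢ) / (Σ P·[cation]ᵢ + Σ P·[anion]ₒ)]
Numerator = 1×9.75 + 0.11×114 + 0.19×28.9 = 27.78
Denominator = 1×114 + 0.11×6.43 + 0.19×93.6 = 132.5
Vm = 58.3 · log₁₀(0.20968) = 58.3 × (-0.6784) = -39.55 mV

-40 mV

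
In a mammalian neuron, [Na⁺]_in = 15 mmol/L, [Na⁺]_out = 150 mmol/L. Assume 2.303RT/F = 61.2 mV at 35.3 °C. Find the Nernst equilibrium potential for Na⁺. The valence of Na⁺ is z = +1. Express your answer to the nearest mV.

61 mV

E = (61.2/z) · log₁₀([Na⁺]_out/[Na⁺]_in) with z = +1.
= (61.2/1) · log₁₀(150/15) = 61.20 · log₁₀(10)
= 61.20 · (1.0000) = 61.20 mV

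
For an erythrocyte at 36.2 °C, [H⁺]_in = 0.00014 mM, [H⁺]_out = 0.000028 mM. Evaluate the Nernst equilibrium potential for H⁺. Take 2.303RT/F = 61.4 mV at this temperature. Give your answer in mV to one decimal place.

E = (61.4/z) · log₁₀([H⁺]_out/[H⁺]_in) with z = +1.
= (61.4/1) · log₁₀(0.000028/0.00014) = 61.40 · log₁₀(0.2)
= 61.40 · (-0.6990) = -42.92 mV

-42.9 mV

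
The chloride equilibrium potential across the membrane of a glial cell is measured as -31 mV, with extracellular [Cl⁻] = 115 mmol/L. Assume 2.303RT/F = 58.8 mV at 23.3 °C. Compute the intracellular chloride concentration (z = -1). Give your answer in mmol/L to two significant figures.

Nernst: E = (58.8/-1) · log₁₀([out]/[in]), so log₁₀([out]/[in]) = -31.0 × -1 / 58.8 = 0.5272.
[out]/[in] = 10^(0.5272) = 3.367.
[in] = 115 / 3.367 = 34.16 mmol/L.

34 mmol/L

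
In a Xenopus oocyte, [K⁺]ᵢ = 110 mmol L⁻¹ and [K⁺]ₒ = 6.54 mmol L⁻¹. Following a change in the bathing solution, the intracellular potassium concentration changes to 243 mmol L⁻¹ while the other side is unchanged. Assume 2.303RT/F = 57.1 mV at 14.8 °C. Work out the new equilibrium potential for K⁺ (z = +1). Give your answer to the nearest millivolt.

After the shift: [K⁺]_out = 6.54, [K⁺]_in = 243 mmol L⁻¹.
E_new = (57.1/1)·log₁₀(6.54/243) = 57.10 · (-1.5700) = -89.65 mV

-90 mV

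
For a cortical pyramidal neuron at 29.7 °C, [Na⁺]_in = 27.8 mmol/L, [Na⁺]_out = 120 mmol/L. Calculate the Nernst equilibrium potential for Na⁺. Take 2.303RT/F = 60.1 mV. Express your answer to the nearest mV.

38 mV

E = (60.1/z) · log₁₀([Na⁺]_out/[Na⁺]_in) with z = +1.
= (60.1/1) · log₁₀(120/27.8) = 60.10 · log₁₀(4.317)
= 60.10 · (0.6351) = 38.17 mV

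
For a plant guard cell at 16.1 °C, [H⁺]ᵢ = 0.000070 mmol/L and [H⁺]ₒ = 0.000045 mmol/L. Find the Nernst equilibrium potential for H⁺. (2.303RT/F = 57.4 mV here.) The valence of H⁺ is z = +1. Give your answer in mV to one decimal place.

-11.0 mV

E = (57.4/z) · log₁₀([H⁺]_out/[H⁺]_in) with z = +1.
= (57.4/1) · log₁₀(0.000045/0.000070) = 57.40 · log₁₀(0.6429)
= 57.40 · (-0.1919) = -11.01 mV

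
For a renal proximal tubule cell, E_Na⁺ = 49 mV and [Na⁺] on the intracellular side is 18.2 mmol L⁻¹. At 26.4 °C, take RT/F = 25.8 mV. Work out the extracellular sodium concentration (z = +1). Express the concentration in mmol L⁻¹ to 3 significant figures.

Nernst: E = (25.8/1) · ln([out]/[in]), so ln([out]/[in]) = 49.0 × 1 / 25.8 = 1.8992.
[out]/[in] = e^(1.8992) = 6.681.
[out] = 6.681 × 18.2 = 121.6 mmol L⁻¹.

122 mmol L⁻¹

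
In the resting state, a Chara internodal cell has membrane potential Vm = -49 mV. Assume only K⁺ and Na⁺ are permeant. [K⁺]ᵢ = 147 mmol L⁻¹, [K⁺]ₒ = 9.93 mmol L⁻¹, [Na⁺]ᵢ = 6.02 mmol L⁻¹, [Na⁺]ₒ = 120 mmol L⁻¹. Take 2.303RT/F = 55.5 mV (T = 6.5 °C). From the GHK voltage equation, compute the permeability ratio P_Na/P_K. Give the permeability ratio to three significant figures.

0.0782

Let α = P_Na/P_K. GHK: Vm = 55.5·log₁₀[(Kₒ + α·Naₒ)/(Kᵢ + α·Naᵢ)].
10^(Vm/55.5) = 10^(-49.0/55.5) = 0.13095
So 0.13095·(Kᵢ + α·Naᵢ) = Kₒ + α·Naₒ → α = (0.13095·147.0 − 9.93) / (120.0 − 0.13095·6.02)
α = (19.25 − 9.93) / (120.0 − 0.7883) = 9.32/119.2 = 0.07818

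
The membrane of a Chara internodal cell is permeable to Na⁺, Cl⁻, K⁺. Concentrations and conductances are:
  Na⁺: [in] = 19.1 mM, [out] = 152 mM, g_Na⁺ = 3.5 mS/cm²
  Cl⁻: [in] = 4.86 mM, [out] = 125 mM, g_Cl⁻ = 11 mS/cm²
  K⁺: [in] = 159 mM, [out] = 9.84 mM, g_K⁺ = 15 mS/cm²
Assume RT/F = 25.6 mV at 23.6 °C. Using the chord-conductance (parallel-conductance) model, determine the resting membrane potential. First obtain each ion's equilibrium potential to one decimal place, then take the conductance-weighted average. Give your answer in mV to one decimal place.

E_Na⁺ = (25.6/1)·ln(152/19.1) = 53.1 mV
E_Cl⁻ = (25.6/-1)·ln(125/4.86) = -83.1 mV
E_K⁺ = (25.6/1)·ln(9.84/159) = -71.2 mV
Vm = (Σ gᵢEᵢ)/(Σ gᵢ) = (3.5·53.1 + 11·-83.1 + 15·-71.2) / (3.5 + 11 + 15)
= -1796.25 / 29.5 = -60.89 mV

-60.9 mV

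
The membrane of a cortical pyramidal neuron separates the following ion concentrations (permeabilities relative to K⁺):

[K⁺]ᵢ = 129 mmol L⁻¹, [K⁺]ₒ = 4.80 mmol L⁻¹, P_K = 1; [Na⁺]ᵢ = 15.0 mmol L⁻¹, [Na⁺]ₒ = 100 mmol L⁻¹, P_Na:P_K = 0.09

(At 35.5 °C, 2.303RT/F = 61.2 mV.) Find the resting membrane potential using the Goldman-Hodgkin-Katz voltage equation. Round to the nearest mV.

-60 mV

Vm = 61.2 · log₁₀[(Σ P·[cation]ₒ + Σ P·[anion]ᵢ) / (Σ P·[cation]ᵢ + Σ P·[anion]ₒ)]
Numerator = 1×4.80 + 0.09×100 = 13.8
Denominator = 1×129 + 0.09×15.0 = 130.3
Vm = 61.2 · log₁₀(0.10587) = 61.2 × (-0.9752) = -59.68 mV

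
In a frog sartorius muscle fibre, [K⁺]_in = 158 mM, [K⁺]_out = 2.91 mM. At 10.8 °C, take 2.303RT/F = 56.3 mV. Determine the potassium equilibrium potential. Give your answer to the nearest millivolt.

E = (56.3/z) · log₁₀([K⁺]_out/[K⁺]_in) with z = +1.
= (56.3/1) · log₁₀(2.91/158) = 56.30 · log₁₀(0.01842)
= 56.30 · (-1.7348) = -97.67 mV

-98 mV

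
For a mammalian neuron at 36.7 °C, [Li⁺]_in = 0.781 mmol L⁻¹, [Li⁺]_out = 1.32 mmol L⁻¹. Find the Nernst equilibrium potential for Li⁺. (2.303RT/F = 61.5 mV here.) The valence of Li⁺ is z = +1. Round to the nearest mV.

14 mV

E = (61.5/z) · log₁₀([Li⁺]_out/[Li⁺]_in) with z = +1.
= (61.5/1) · log₁₀(1.32/0.781) = 61.50 · log₁₀(1.69)
= 61.50 · (0.2279) = 14.02 mV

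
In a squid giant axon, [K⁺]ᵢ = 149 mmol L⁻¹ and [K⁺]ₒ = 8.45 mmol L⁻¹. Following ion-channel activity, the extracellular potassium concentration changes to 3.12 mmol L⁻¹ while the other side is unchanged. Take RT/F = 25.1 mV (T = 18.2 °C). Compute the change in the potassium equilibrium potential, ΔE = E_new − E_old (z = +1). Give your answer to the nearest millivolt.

E_old = (25.1/1)·ln(8.45/149) = -72.03 mV
E_new = (25.1/1)·ln(3.12/149) = -97.04 mV
ΔE = -97.04 − (-72.03) = -25.01 mV

-25 mV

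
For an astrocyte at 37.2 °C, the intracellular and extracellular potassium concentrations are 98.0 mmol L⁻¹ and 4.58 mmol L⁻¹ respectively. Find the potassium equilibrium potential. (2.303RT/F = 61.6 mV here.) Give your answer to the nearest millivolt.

E = (61.6/z) · log₁₀([K⁺]_out/[K⁺]_in) with z = +1.
= (61.6/1) · log₁₀(4.58/98.0) = 61.60 · log₁₀(0.04673)
= 61.60 · (-1.3304) = -81.95 mV

-82 mV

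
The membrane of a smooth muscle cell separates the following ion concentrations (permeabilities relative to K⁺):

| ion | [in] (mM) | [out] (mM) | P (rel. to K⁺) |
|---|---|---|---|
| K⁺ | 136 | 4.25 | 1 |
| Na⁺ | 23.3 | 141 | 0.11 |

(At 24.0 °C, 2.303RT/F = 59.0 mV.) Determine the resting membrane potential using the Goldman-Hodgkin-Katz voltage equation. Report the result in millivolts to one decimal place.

Vm = 59.0 · log₁₀[(Σ P·[cation]ₒ + Σ P·[anion]ᵢ) / (Σ P·[cation]ᵢ + Σ P·[anion]ₒ)]
Numerator = 1×4.25 + 0.11×141 = 19.76
Denominator = 1×136 + 0.11×23.3 = 138.6
Vm = 59.0 · log₁₀(0.14261) = 59.0 × (-0.8459) = -49.91 mV

-49.9 mV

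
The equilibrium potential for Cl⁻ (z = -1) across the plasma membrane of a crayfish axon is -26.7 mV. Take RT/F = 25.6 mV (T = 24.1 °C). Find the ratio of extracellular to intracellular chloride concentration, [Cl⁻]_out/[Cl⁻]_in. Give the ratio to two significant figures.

ln([out]/[in]) = E·z/(25.6) = -26.7 × -1 / 25.6 = 1.0430
[out]/[in] = e^(1.0430) = 2.838

2.8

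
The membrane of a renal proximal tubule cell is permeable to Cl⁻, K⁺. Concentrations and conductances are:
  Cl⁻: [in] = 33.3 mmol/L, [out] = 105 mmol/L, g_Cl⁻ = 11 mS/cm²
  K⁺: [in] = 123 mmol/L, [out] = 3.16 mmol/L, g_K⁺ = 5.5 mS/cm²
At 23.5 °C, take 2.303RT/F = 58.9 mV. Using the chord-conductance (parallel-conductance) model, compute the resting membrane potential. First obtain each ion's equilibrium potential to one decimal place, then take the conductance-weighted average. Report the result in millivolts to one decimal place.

E_Cl⁻ = (58.9/-1)·log₁₀(105/33.3) = -29.4 mV
E_K⁺ = (58.9/1)·log₁₀(3.16/123) = -93.7 mV
Vm = (Σ gᵢEᵢ)/(Σ gᵢ) = (11·-29.4 + 5.5·-93.7) / (11 + 5.5)
= -838.75 / 16.5 = -50.83 mV

-50.8 mV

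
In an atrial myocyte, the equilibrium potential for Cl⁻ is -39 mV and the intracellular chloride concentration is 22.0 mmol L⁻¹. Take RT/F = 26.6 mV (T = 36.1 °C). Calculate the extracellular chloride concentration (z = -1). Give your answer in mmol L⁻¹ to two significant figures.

95 mmol L⁻¹

Nernst: E = (26.6/-1) · ln([out]/[in]), so ln([out]/[in]) = -39.0 × -1 / 26.6 = 1.4662.
[out]/[in] = e^(1.4662) = 4.333.
[out] = 4.333 × 22.0 = 95.32 mmol L⁻¹.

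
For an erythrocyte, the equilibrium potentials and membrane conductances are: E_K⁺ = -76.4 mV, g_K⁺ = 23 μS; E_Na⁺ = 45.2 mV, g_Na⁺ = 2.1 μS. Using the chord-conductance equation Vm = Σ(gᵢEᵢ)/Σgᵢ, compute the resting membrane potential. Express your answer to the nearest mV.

-66 mV

Σ gᵢEᵢ = 23·(-76.4) + 2.1·(45.2) = -1662.28
Σ gᵢ = 23 + 2.1 = 25.1
Vm = -1662.28 / 25.1 = -66.23 mV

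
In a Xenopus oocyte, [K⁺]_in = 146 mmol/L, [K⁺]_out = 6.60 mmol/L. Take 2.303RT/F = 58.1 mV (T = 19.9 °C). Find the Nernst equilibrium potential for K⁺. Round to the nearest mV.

E = (58.1/z) · log₁₀([K⁺]_out/[K⁺]_in) with z = +1.
= (58.1/1) · log₁₀(6.60/146) = 58.10 · log₁₀(0.04521)
= 58.10 · (-1.3448) = -78.13 mV

-78 mV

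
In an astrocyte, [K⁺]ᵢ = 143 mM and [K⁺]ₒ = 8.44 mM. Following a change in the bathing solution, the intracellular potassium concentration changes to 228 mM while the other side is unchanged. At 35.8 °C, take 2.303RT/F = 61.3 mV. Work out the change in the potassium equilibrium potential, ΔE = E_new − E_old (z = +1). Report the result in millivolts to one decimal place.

E_old = (61.3/1)·log₁₀(8.44/143) = -75.34 mV
E_new = (61.3/1)·log₁₀(8.44/228) = -87.76 mV
ΔE = -87.76 − (-75.34) = -12.42 mV

-12.4 mV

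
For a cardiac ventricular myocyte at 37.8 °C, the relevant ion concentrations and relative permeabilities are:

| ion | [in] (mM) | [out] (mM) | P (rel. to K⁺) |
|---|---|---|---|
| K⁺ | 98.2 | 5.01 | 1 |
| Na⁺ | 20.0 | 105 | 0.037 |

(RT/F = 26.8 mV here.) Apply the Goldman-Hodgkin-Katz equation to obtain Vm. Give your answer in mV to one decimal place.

-64.6 mV

Vm = 26.8 · ln[(Σ P·[cation]ₒ + Σ P·[anion]ᵢ) / (Σ P·[cation]ᵢ + Σ P·[anion]ₒ)]
Numerator = 1×5.01 + 0.037×105 = 8.895
Denominator = 1×98.2 + 0.037×20.0 = 98.94
Vm = 26.8 · ln(0.089903) = 26.8 × (-2.4090) = -64.56 mV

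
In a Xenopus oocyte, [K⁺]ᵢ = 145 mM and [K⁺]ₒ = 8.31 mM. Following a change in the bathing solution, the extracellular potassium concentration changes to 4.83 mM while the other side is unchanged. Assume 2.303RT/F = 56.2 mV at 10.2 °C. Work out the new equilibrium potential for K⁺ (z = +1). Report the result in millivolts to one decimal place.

After the shift: [K⁺]_out = 4.83, [K⁺]_in = 145 mM.
E_new = (56.2/1)·log₁₀(4.83/145) = 56.20 · (-1.4774) = -83.03 mV

-83.0 mV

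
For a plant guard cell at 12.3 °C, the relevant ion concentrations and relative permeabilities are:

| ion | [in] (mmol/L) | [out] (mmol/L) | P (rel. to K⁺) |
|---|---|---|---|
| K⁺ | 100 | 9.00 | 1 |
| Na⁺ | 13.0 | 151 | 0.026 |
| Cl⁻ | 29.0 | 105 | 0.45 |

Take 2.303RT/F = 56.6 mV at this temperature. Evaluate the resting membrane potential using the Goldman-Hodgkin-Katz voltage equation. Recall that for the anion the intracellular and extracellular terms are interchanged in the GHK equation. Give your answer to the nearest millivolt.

-43 mV

Vm = 56.6 · log₁₀[(Σ P·[cation]ₒ + Σ P·[anion]ᵢ) / (Σ P·[cation]ᵢ + Σ P·[anion]ₒ)]
Numerator = 1×9.00 + 0.026×151 + 0.45×29.0 = 25.98
Denominator = 1×100 + 0.026×13.0 + 0.45×105 = 147.6
Vm = 56.6 · log₁₀(0.176) = 56.6 × (-0.7545) = -42.70 mV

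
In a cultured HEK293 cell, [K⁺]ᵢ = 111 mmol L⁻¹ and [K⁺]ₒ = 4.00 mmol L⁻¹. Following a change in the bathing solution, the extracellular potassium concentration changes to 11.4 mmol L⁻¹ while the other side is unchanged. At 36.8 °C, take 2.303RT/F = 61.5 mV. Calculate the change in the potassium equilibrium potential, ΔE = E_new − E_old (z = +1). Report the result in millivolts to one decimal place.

28.0 mV

E_old = (61.5/1)·log₁₀(4.00/111) = -88.76 mV
E_new = (61.5/1)·log₁₀(11.4/111) = -60.79 mV
ΔE = -60.79 − (-88.76) = 27.97 mV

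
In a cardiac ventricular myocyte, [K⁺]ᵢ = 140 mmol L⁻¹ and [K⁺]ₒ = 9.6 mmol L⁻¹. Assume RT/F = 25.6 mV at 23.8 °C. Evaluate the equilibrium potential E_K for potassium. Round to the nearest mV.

-69 mV

E = (25.6/z) · ln([K⁺]_out/[K⁺]_in) with z = +1.
= (25.6/1) · ln(9.6/140) = 25.60 · ln(0.06857)
= 25.60 · (-2.6799) = -68.60 mV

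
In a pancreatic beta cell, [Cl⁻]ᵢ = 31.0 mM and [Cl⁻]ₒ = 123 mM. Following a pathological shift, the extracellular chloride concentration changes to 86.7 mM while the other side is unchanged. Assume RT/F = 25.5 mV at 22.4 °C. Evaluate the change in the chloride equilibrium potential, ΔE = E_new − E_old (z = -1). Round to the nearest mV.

E_old = (25.5/-1)·ln(123/31.0) = -35.14 mV
E_new = (25.5/-1)·ln(86.7/31.0) = -26.23 mV
ΔE = -26.23 − (-35.14) = 8.92 mV

9 mV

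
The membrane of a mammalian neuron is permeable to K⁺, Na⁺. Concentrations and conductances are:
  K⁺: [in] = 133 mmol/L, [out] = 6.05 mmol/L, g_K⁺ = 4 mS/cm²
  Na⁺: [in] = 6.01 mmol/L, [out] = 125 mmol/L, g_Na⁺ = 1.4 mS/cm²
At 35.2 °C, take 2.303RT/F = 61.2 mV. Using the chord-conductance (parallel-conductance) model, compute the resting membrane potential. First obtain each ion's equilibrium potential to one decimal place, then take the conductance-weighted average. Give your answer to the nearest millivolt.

E_K⁺ = (61.2/1)·log₁₀(6.05/133) = -82.1 mV
E_Na⁺ = (61.2/1)·log₁₀(125/6.01) = 80.7 mV
Vm = (Σ gᵢEᵢ)/(Σ gᵢ) = (4·-82.1 + 1.4·80.7) / (4 + 1.4)
= -215.42 / 5.4 = -39.89 mV

-40 mV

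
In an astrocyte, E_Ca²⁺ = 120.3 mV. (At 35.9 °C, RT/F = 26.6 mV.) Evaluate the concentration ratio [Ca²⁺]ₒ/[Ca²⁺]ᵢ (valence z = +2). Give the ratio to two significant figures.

8500

ln([out]/[in]) = E·z/(26.6) = 120.3 × 2 / 26.6 = 9.0451
[out]/[in] = e^(9.0451) = 8477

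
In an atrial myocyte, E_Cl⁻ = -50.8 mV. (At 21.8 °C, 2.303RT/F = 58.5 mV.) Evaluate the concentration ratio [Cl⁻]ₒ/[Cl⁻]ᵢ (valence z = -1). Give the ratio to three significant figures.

log₁₀([out]/[in]) = E·z/(58.5) = -50.8 × -1 / 58.5 = 0.8684
[out]/[in] = 10^(0.8684) = 7.385

7.39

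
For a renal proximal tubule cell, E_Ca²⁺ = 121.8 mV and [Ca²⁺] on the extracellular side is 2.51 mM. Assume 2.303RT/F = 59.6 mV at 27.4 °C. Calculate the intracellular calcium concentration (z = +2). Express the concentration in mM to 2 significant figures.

0.00021 mM

Nernst: E = (59.6/2) · log₁₀([out]/[in]), so log₁₀([out]/[in]) = 121.8 × 2 / 59.6 = 4.0872.
[out]/[in] = 10^(4.0872) = 1.222e+04.
[in] = 2.51 / 1.222e+04 = 0.0002053 mM.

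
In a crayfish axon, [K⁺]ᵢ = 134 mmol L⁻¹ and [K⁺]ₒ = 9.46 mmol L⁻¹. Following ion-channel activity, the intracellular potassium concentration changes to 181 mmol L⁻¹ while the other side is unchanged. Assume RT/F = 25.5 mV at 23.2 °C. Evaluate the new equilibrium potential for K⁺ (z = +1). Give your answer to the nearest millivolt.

-75 mV

After the shift: [K⁺]_out = 9.46, [K⁺]_in = 181 mmol L⁻¹.
E_new = (25.5/1)·ln(9.46/181) = 25.50 · (-2.9514) = -75.26 mV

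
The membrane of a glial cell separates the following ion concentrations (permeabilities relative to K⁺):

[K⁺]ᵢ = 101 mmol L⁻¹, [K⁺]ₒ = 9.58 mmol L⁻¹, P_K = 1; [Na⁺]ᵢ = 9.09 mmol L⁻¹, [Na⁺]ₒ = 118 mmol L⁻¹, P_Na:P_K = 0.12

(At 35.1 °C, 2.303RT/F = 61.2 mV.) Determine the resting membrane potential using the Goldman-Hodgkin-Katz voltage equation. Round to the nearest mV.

Vm = 61.2 · log₁₀[(Σ P·[cation]ₒ + Σ P·[anion]ᵢ) / (Σ P·[cation]ᵢ + Σ P·[anion]ₒ)]
Numerator = 1×9.58 + 0.12×118 = 23.74
Denominator = 1×101 + 0.12×9.09 = 102.1
Vm = 61.2 · log₁₀(0.23254) = 61.2 × (-0.6335) = -38.77 mV

-39 mV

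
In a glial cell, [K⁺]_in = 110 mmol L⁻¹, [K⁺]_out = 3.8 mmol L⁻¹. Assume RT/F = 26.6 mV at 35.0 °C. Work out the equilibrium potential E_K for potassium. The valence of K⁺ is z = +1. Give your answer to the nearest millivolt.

E = (26.6/z) · ln([K⁺]_out/[K⁺]_in) with z = +1.
= (26.6/1) · ln(3.8/110) = 26.60 · ln(0.03455)
= 26.60 · (-3.3655) = -89.52 mV

-90 mV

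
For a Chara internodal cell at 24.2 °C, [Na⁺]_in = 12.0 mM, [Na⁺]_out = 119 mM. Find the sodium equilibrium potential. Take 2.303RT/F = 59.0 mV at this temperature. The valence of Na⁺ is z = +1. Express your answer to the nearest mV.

E = (59.0/z) · log₁₀([Na⁺]_out/[Na⁺]_in) with z = +1.
= (59.0/1) · log₁₀(119/12.0) = 59.00 · log₁₀(9.917)
= 59.00 · (0.9964) = 58.79 mV

59 mV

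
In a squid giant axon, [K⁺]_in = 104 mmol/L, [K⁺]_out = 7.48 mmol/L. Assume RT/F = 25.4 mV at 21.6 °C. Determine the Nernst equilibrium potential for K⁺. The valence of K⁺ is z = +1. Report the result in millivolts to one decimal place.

E = (25.4/z) · ln([K⁺]_out/[K⁺]_in) with z = +1.
= (25.4/1) · ln(7.48/104) = 25.40 · ln(0.07192)
= 25.40 · (-2.6322) = -66.86 mV

-66.9 mV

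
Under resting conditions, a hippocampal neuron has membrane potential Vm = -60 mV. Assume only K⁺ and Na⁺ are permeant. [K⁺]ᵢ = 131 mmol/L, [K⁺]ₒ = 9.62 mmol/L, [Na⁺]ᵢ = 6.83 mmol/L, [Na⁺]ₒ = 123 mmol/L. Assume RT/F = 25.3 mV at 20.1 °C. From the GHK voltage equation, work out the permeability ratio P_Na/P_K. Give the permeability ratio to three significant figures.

Let α = P_Na/P_K. GHK: Vm = 25.3·ln[(Kₒ + α·Naₒ)/(Kᵢ + α·Naᵢ)].
e^(Vm/25.3) = e^(-60.0/25.3) = 0.093337
So 0.093337·(Kᵢ + α·Naᵢ) = Kₒ + α·Naₒ → α = (0.093337·131.0 − 9.62) / (123.0 − 0.093337·6.83)
α = (12.23 − 9.62) / (123.0 − 0.6375) = 2.607/122.4 = 0.02131

0.0213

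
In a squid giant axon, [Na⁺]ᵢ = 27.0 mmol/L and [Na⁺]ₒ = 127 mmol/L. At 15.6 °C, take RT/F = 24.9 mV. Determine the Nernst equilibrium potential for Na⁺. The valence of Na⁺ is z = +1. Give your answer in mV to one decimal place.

E = (24.9/z) · ln([Na⁺]_out/[Na⁺]_in) with z = +1.
= (24.9/1) · ln(127/27.0) = 24.90 · ln(4.704)
= 24.90 · (1.5484) = 38.55 mV

38.6 mV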